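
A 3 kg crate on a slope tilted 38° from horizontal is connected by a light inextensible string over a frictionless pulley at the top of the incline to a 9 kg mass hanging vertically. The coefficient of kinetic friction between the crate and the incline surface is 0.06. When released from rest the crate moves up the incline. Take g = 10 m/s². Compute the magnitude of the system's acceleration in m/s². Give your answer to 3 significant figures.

For the crate on the incline: the weight component along the slope is m₁g sin 38° = 3 × 10 × 0.6157 = 18.471 N and the normal force is N = m₁g cos 38° = 23.640 N.
Kinetic friction opposes the crate's motion up the incline: f = μN = 0.06 × 23.640 = 1.418 N acting down the slope.
Newton's second law for the crate (up-slope positive): T − 18.471 − 1.418 = 3 a. For the hanging mass (downward positive): 9 × 10 − T = 9 a.
Adding the two equations eliminates T: 70.111 = 12 a, so a = 5.8426 m/s².

5.84 m/s²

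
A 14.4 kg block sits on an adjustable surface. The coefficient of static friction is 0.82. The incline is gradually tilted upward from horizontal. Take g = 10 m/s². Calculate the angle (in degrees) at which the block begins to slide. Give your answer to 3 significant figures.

39.4°

At the threshold of sliding, static friction is at its maximum μ_s N and exactly balances the weight component along the incline: mg sin θ = μ_s mg cos θ.
Hence tan θ = μ_s = 0.82, so θ = arctan(0.82) = 39.3518°.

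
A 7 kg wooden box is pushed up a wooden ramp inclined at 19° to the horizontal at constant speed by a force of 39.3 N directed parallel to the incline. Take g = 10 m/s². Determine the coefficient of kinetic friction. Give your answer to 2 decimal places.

0.25

At constant speed ΣF = 0 along the incline. The applied 39.3 N acts up the slope; the weight component mg sin 19° = 22.790 N and kinetic friction μN both act down the slope.
So 39.3 = 22.790 + μ × 66.186, giving μ = (39.3 − 22.790) / 66.186 = 0.2494.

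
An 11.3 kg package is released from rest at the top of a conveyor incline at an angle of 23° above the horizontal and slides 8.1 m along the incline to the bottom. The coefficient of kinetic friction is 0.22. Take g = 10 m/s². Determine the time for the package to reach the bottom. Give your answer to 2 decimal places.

2.93 s

The weight component along the incline is mg sin 23° = 44.153 N and the normal force is N = mg cos 23° = 104.017 N.
Friction up the slope is f = μN = 0.22 × 104.017 = 22.884 N, so the net downslope force is 44.153 − 22.884 = 21.269 N and a = 21.269 / 11.3 = 1.8822 m/s².
Starting from rest, L = ½at², so t = √(2L/a) = √(2 × 8.1 / 1.8822) = 2.9338 s.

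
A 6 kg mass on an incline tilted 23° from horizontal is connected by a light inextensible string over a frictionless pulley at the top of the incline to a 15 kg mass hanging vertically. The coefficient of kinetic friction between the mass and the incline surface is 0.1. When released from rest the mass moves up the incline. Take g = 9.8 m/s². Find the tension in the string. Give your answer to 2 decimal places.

For the mass on the incline: the weight component along the slope is m₁g sin 23° = 6 × 9.8 × 0.3907 = 22.973 N and the normal force is N = m₁g cos 23° = 54.126 N.
Kinetic friction opposes the mass's motion up the incline: f = μN = 0.1 × 54.126 = 5.413 N acting down the slope.
Newton's second law for the mass (up-slope positive): T − 22.973 − 5.413 = 6 a. For the hanging mass (downward positive): 15 × 9.8 − T = 15 a.
Adding the two equations eliminates T: 118.614 = 21 a, so a = 5.6483 m/s².
Then from the hanging mass's equation, T = 15 × (9.8 − 5.6483) = 62.276 N.

62.28 N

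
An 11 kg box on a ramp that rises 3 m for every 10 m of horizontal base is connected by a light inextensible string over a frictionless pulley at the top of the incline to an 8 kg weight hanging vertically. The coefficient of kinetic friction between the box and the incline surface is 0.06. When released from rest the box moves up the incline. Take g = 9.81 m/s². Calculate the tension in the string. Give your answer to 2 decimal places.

For the box on the incline: the weight component along the slope is m₁g sin 16.70° = 11 × 9.81 × 0.2873 = 31.003 N and the normal force is N = m₁g cos 16.70° = 103.359 N.
Kinetic friction opposes the box's motion up the incline: f = μN = 0.06 × 103.359 = 6.202 N acting down the slope.
Newton's second law for the box (up-slope positive): T − 31.003 − 6.202 = 11 a. For the hanging weight (downward positive): 8 × 9.81 − T = 8 a.
Adding the two equations eliminates T: 41.275 = 19 a, so a = 2.1724 m/s².
Then from the hanging weight's equation, T = 8 × (9.81 − 2.1724) = 61.101 N.

61.10 N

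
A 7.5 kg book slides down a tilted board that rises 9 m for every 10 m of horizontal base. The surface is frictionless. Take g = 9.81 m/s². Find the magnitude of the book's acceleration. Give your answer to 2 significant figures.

Resolving the weight along the incline: the component pulling the book down the slope is mg sin 41.99° = 7.5 × 9.81 × 0.6690 = 49.222 N, and the normal force is N = mg cos 41.99° = 7.5 × 9.81 × 0.7433 = 54.688 N.
With no friction the net force along the incline is 49.222 N, so a = g sin 41.99° = 49.222 / 7.5 = 6.5629 m/s².

6.6 m/s²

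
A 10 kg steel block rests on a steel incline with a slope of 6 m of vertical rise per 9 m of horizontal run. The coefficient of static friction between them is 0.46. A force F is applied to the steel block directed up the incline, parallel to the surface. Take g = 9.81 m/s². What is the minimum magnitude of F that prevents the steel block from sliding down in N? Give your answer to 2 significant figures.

The normal force is N = mg cos 33.69° = 81.624 N. With F at its minimum the steel block is on the verge of sliding down, so static friction is at its maximum μ_s N = 0.46 × 81.624 = 37.547 N and acts up the slope.
Equilibrium along the incline: F + μ_s N = mg sin 33.69°, so F = 54.416 − 37.547 = 16.869 N.

17 N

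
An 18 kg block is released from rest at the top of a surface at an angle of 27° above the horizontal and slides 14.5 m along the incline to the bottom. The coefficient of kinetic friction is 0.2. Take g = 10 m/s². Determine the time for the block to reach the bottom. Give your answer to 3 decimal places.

3.243 s

The weight component along the incline is mg sin 27° = 81.718 N and the normal force is N = mg cos 27° = 160.381 N.
Friction up the slope is f = μN = 0.2 × 160.381 = 32.076 N, so the net downslope force is 81.718 − 32.076 = 49.642 N and a = 49.642 / 18 = 2.7579 m/s².
Starting from rest, L = ½at², so t = √(2L/a) = √(2 × 14.5 / 2.7579) = 3.2427 s.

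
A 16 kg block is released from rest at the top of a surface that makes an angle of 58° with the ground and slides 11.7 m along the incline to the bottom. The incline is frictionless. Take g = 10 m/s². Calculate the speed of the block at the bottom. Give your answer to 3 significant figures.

The weight component along the incline is mg sin 58° = 135.688 N and the normal force is N = mg cos 58° = 84.787 N.
With no friction, a = g sin 58° = 8.4805 m/s².
Starting from rest over a distance of 11.7 m, v² = 2aL = 2 × 8.4805 × 11.7 = 198.4437, so v = 14.0870 m/s.

14.1 m/s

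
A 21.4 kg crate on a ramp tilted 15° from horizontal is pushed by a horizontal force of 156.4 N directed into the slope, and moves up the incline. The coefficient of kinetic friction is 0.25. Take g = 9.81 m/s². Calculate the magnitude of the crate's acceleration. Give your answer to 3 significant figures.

The horizontal push has components F cos 15° = 156.4 × 0.9659 = 151.067 N up the incline and F sin 15° = 156.4 × 0.2588 = 40.476 N pressing into the surface.
The normal force is therefore N = mg cos 15° + F sin 15° = 202.775 + 40.476 = 243.251 N, and kinetic friction down the slope is μN = 0.25 × 243.251 = 60.813 N.
Along the incline: F cos 15° − mg sin 15° − μN = ma, so 151.067 − 54.331 − 60.813 = 21.4 a, giving a = 1.6786 m/s².

1.68 m/s²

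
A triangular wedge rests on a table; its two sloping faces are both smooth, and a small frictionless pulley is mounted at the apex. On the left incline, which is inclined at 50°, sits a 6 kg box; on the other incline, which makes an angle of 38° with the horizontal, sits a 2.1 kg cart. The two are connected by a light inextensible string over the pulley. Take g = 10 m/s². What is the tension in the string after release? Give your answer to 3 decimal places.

Resolve each weight along its own incline: the 6 kg mass has component 6 × 10 × sin 50° = 45.963 N down its slope, and the 2.1 kg mass has 2.1 × 10 × sin 38° = 12.929 N down its slope.
The 6 kg side's 45.963 N exceeds the other side's 12.929 N, so that mass slides down and the 2.1 kg mass slides up. Taking that direction as positive, Newton's second law for the whole system gives 45.963 − 12.929 = (6 + 2.1) a, so a = 33.034 / 8.1 = 4.0783 m/s².
For the 2.1 kg mass (up-slope positive): T − 12.929 = 2.1 × 4.0783, so T = 21.493 N.

21.493 N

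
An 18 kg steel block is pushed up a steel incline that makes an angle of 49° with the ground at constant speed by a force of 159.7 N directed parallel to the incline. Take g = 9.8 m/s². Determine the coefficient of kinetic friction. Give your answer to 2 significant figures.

0.23

At constant speed ΣF = 0 along the incline. The applied 159.7 N acts up the slope; the weight component mg sin 49° = 133.131 N and kinetic friction μN both act down the slope.
So 159.7 = 133.131 + μ × 115.729, giving μ = (159.7 − 133.131) / 115.729 = 0.2296.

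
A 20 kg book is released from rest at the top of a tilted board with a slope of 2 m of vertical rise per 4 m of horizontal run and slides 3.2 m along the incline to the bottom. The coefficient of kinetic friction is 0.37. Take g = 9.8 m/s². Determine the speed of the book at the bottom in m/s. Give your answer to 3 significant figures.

The weight component along the incline is mg sin 26.57° = 87.654 N and the normal force is N = mg cos 26.57° = 175.308 N.
Friction up the slope is f = μN = 0.37 × 175.308 = 64.864 N, so the net downslope force is 87.654 − 64.864 = 22.790 N and a = 22.790 / 20 = 1.1395 m/s².
Starting from rest over a distance of 3.2 m, v² = 2aL = 2 × 1.1395 × 3.2 = 7.2928, so v = 2.7005 m/s.

2.70 m/s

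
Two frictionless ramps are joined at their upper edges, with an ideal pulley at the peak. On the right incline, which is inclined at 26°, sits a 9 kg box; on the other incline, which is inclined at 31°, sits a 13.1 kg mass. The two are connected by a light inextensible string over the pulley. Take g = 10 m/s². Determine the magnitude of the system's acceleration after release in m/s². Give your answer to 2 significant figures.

1.3 m/s²

Resolve each weight along its own incline: the 9 kg mass has component 9 × 10 × sin 26° = 39.453 N down its slope, and the 13.1 kg mass has 13.1 × 10 × sin 31° = 67.470 N down its slope.
The 13.1 kg side's 67.470 N exceeds the other side's 39.453 N, so that mass slides down and the 9 kg mass slides up. Taking that direction as positive, Newton's second law for the whole system gives 67.470 − 39.453 = (9 + 13.1) a, so a = 28.017 / 22.1 = 1.2677 m/s².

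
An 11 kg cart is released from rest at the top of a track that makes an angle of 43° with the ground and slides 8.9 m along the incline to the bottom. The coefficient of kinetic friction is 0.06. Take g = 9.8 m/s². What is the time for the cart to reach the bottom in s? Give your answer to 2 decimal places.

1.69 s

The weight component along the incline is mg sin 43° = 73.519 N and the normal force is N = mg cos 43° = 78.840 N.
Friction up the slope is f = μN = 0.06 × 78.840 = 4.730 N, so the net downslope force is 73.519 − 4.730 = 68.789 N and a = 68.789 / 11 = 6.2535 m/s².
Starting from rest, L = ½at², so t = √(2L/a) = √(2 × 8.9 / 6.2535) = 1.6871 s.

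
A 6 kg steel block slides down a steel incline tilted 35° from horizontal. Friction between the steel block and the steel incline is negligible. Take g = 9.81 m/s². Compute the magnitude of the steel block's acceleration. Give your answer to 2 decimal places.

5.63 m/s²

Resolving the weight along the incline: the component pulling the steel block down the slope is mg sin 35° = 6 × 9.81 × 0.5736 = 33.762 N, and the normal force is N = mg cos 35° = 6 × 9.81 × 0.8192 = 48.218 N.
With no friction the net force along the incline is 33.762 N, so a = g sin 35° = 33.762 / 6 = 5.6270 m/s².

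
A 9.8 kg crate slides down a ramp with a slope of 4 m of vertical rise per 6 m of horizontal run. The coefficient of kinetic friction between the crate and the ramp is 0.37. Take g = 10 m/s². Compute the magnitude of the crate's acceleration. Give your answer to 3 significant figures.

Resolving the weight along the incline: the component pulling the crate down the slope is mg sin 33.69° = 9.8 × 10 × 0.5547 = 54.361 N, and the normal force is N = mg cos 33.69° = 9.8 × 10 × 0.8321 = 81.546 N.
Kinetic friction acts up the slope with magnitude f = μN = 0.37 × 81.546 = 30.172 N.
Net force along the incline is 54.361 − 30.172 = 24.189 N, so a = 24.189 / 9.8 = 2.4683 m/s².

2.47 m/s²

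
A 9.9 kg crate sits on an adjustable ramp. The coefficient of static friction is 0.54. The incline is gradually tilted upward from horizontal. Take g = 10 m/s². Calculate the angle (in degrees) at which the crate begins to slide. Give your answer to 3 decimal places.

28.369°

At the threshold of sliding, static friction is at its maximum μ_s N and exactly balances the weight component along the incline: mg sin θ = μ_s mg cos θ.
Hence tan θ = μ_s = 0.54, so θ = arctan(0.54) = 28.3690°.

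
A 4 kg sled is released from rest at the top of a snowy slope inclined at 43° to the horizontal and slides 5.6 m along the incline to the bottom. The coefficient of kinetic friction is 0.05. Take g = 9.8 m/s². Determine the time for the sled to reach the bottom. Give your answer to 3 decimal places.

The weight component along the incline is mg sin 43° = 26.734 N and the normal force is N = mg cos 43° = 28.669 N.
Friction up the slope is f = μN = 0.05 × 28.669 = 1.433 N, so the net downslope force is 26.734 − 1.433 = 25.301 N and a = 25.301 / 4 = 6.3252 m/s².
Starting from rest, L = ½at², so t = √(2L/a) = √(2 × 5.6 / 6.3252) = 1.3307 s.

1.331 s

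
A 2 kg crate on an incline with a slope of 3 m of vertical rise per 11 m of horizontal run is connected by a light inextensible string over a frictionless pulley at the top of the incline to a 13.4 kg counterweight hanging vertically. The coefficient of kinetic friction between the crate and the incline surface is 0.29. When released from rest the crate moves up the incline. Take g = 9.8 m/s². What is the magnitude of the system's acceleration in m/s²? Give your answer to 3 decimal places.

For the crate on the incline: the weight component along the slope is m₁g sin 15.26° = 2 × 9.8 × 0.2631 = 5.157 N and the normal force is N = m₁g cos 15.26° = 18.909 N.
Kinetic friction opposes the crate's motion up the incline: f = μN = 0.29 × 18.909 = 5.484 N acting down the slope.
Newton's second law for the crate (up-slope positive): T − 5.157 − 5.484 = 2 a. For the hanging counterweight (downward positive): 13.4 × 9.8 − T = 13.4 a.
Adding the two equations eliminates T: 120.679 = 15.4 a, so a = 7.8363 m/s².

7.836 m/s²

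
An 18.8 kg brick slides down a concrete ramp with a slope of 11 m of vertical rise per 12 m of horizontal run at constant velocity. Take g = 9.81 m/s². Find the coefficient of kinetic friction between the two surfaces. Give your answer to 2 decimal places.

0.92

At constant velocity the net force along the incline is zero: mg sin 42.51° = μ mg cos 42.51°.
So μ = tan 42.51° = 0.6757 / 0.7372 = 0.9166.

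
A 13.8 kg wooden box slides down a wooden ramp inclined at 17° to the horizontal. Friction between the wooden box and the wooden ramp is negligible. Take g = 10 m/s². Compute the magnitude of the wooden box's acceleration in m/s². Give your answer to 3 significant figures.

2.92 m/s²

Resolving the weight along the incline: the component pulling the wooden box down the slope is mg sin 17° = 13.8 × 10 × 0.2924 = 40.351 N, and the normal force is N = mg cos 17° = 13.8 × 10 × 0.9563 = 131.969 N.
With no friction the net force along the incline is 40.351 N, so a = g sin 17° = 40.351 / 13.8 = 2.9240 m/s².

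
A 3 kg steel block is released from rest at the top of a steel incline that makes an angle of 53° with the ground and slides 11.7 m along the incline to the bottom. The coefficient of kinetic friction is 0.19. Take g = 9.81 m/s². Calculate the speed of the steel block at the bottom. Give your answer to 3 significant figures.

The weight component along the incline is mg sin 53° = 23.504 N and the normal force is N = mg cos 53° = 17.711 N.
Friction up the slope is f = μN = 0.19 × 17.711 = 3.365 N, so the net downslope force is 23.504 − 3.365 = 20.139 N and a = 20.139 / 3 = 6.7130 m/s².
Starting from rest over a distance of 11.7 m, v² = 2aL = 2 × 6.7130 × 11.7 = 157.0842, so v = 12.5333 m/s.

12.5 m/s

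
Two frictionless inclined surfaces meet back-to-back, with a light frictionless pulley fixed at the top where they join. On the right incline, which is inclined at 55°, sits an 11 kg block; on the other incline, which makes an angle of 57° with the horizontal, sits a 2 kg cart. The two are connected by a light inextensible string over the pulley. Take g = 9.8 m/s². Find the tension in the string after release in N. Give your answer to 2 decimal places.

Resolve each weight along its own incline: the 11 kg mass has component 11 × 9.8 × sin 55° = 88.305 N down its slope, and the 2 kg mass has 2 × 9.8 × sin 57° = 16.438 N down its slope.
The 11 kg side's 88.305 N exceeds the other side's 16.438 N, so that mass slides down and the 2 kg mass slides up. Taking that direction as positive, Newton's second law for the whole system gives 88.305 − 16.438 = (11 + 2) a, so a = 71.867 / 13 = 5.5282 m/s².
For the 2 kg mass (up-slope positive): T − 16.438 = 2 × 5.5282, so T = 27.494 N.

27.49 N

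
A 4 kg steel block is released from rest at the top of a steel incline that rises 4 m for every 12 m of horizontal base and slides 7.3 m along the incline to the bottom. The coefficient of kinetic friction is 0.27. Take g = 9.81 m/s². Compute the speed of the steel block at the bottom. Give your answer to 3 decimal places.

The weight component along the incline is mg sin 18.43° = 12.409 N and the normal force is N = mg cos 18.43° = 37.226 N.
Friction up the slope is f = μN = 0.27 × 37.226 = 10.051 N, so the net downslope force is 12.409 − 10.051 = 2.358 N and a = 2.358 / 4 = 0.5895 m/s².
Starting from rest over a distance of 7.3 m, v² = 2aL = 2 × 0.5895 × 7.3 = 8.6067, so v = 2.9337 m/s.

2.934 m/s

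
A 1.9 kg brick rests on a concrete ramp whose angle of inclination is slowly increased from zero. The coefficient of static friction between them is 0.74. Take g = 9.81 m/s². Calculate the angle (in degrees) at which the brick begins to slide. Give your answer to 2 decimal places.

At the threshold of sliding, static friction is at its maximum μ_s N and exactly balances the weight component along the incline: mg sin θ = μ_s mg cos θ.
Hence tan θ = μ_s = 0.74, so θ = arctan(0.74) = 36.5014°.

36.50°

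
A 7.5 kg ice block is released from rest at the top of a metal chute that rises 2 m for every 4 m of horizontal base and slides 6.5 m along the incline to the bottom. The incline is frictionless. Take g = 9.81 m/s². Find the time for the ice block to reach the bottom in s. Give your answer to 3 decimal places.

1.721 s

The weight component along the incline is mg sin 26.57° = 32.904 N and the normal force is N = mg cos 26.57° = 65.807 N.
With no friction, a = g sin 26.57° = 4.3872 m/s².
Starting from rest, L = ½at², so t = √(2L/a) = √(2 × 6.5 / 4.3872) = 1.7214 s.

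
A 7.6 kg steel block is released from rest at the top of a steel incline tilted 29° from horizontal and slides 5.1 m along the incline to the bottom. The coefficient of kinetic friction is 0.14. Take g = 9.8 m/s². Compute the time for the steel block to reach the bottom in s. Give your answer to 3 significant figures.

The weight component along the incline is mg sin 29° = 36.109 N and the normal force is N = mg cos 29° = 65.142 N.
Friction up the slope is f = μN = 0.14 × 65.142 = 9.120 N, so the net downslope force is 36.109 − 9.120 = 26.989 N and a = 26.989 / 7.6 = 3.5512 m/s².
Starting from rest, L = ½at², so t = √(2L/a) = √(2 × 5.1 / 3.5512) = 1.6948 s.

1.69 s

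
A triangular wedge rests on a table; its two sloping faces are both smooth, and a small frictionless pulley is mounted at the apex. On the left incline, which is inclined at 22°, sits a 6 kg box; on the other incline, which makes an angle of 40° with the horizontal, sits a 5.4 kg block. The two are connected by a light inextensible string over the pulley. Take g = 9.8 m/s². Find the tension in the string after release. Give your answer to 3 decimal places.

28.337 N

Resolve each weight along its own incline: the 6 kg mass has component 6 × 9.8 × sin 22° = 22.027 N down its slope, and the 5.4 kg mass has 5.4 × 9.8 × sin 40° = 34.016 N down its slope.
The 5.4 kg side's 34.016 N exceeds the other side's 22.027 N, so that mass slides down and the 6 kg mass slides up. Taking that direction as positive, Newton's second law for the whole system gives 34.016 − 22.027 = (6 + 5.4) a, so a = 11.989 / 11.4 = 1.0517 m/s².
For the 6 kg mass (up-slope positive): T − 22.027 = 6 × 1.0517, so T = 28.337 N.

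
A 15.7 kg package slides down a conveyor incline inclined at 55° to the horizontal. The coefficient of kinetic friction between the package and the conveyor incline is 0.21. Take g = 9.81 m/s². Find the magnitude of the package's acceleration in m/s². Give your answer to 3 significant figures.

6.85 m/s²

Resolving the weight along the incline: the component pulling the package down the slope is mg sin 55° = 15.7 × 9.81 × 0.8192 = 126.171 N, and the normal force is N = mg cos 55° = 15.7 × 9.81 × 0.5736 = 88.344 N.
Kinetic friction acts up the slope with magnitude f = μN = 0.21 × 88.344 = 18.552 N.
Net force along the incline is 126.171 − 18.552 = 107.619 N, so a = 107.619 / 15.7 = 6.8547 m/s².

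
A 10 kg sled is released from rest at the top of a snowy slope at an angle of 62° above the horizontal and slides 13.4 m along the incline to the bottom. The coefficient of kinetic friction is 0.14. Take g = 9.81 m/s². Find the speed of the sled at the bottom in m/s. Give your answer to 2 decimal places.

The weight component along the incline is mg sin 62° = 86.617 N and the normal force is N = mg cos 62° = 46.055 N.
Friction up the slope is f = μN = 0.14 × 46.055 = 6.448 N, so the net downslope force is 86.617 − 6.448 = 80.169 N and a = 80.169 / 10 = 8.0169 m/s².
Starting from rest over a distance of 13.4 m, v² = 2aL = 2 × 8.0169 × 13.4 = 214.8529, so v = 14.6579 m/s.

14.66 m/s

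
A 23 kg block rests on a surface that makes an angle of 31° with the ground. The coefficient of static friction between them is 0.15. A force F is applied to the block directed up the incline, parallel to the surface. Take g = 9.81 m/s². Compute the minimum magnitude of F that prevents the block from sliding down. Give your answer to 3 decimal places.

The normal force is N = mg cos 31° = 193.403 N. With F at its minimum the block is on the verge of sliding down, so static friction is at its maximum μ_s N = 0.15 × 193.403 = 29.010 N and acts up the slope.
Equilibrium along the incline: F + μ_s N = mg sin 31°, so F = 116.208 − 29.010 = 87.198 N.

87.198 N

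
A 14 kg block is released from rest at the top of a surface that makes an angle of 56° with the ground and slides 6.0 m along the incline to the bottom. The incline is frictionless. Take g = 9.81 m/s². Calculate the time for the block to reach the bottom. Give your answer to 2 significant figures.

The weight component along the incline is mg sin 56° = 113.860 N and the normal force is N = mg cos 56° = 76.800 N.
With no friction, a = g sin 56° = 8.1329 m/s².
Starting from rest, L = ½at², so t = √(2L/a) = √(2 × 6.0 / 8.1329) = 1.2147 s.

1.2 s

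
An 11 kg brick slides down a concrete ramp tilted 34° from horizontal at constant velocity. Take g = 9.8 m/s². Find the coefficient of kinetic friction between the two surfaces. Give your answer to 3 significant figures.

At constant velocity the net force along the incline is zero: mg sin 34° = μ mg cos 34°.
So μ = tan 34° = 0.5592 / 0.8290 = 0.6745.

0.675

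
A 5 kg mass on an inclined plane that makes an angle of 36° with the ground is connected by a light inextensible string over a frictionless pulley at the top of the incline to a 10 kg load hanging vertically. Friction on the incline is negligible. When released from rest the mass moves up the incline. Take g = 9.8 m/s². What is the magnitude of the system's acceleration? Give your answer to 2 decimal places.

For the mass on the incline: the weight component along the slope is m₁g sin 36° = 5 × 9.8 × 0.5878 = 28.802 N and the normal force is N = m₁g cos 36° = 39.642 N.
Newton's second law for the mass (up-slope positive): T − 28.802 = 5 a. For the hanging load (downward positive): 10 × 9.8 − T = 10 a.
Adding the two equations eliminates T: 69.198 = 15 a, so a = 4.6132 m/s².

4.61 m/s²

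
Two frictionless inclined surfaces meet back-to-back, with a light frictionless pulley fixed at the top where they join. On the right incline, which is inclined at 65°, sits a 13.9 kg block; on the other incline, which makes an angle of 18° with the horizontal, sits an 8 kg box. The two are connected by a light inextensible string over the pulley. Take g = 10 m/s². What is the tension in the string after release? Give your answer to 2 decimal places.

61.71 N

Resolve each weight along its own incline: the 13.9 kg mass has component 13.9 × 10 × sin 65° = 125.977 N down its slope, and the 8 kg mass has 8 × 10 × sin 18° = 24.721 N down its slope.
The 13.9 kg side's 125.977 N exceeds the other side's 24.721 N, so that mass slides down and the 8 kg mass slides up. Taking that direction as positive, Newton's second law for the whole system gives 125.977 − 24.721 = (13.9 + 8) a, so a = 101.256 / 21.9 = 4.6236 m/s².
For the 8 kg mass (up-slope positive): T − 24.721 = 8 × 4.6236, so T = 61.710 N.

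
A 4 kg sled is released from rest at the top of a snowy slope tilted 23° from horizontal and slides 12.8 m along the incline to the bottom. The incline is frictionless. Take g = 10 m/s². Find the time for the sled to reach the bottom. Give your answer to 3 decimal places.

2.560 s

The weight component along the incline is mg sin 23° = 15.629 N and the normal force is N = mg cos 23° = 36.820 N.
With no friction, a = g sin 23° = 3.9073 m/s².
Starting from rest, L = ½at², so t = √(2L/a) = √(2 × 12.8 / 3.9073) = 2.5597 s.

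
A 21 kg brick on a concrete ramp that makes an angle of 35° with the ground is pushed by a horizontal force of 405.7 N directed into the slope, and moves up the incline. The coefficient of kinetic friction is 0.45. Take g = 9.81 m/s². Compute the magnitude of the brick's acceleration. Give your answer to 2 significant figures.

The horizontal push has components F cos 35° = 405.7 × 0.8192 = 332.349 N up the incline and F sin 35° = 405.7 × 0.5736 = 232.710 N pressing into the surface.
The normal force is therefore N = mg cos 35° + F sin 35° = 168.763 + 232.710 = 401.473 N, and kinetic friction down the slope is μN = 0.45 × 401.473 = 180.663 N.
Along the incline: F cos 35° − mg sin 35° − μN = ma, so 332.349 − 118.167 − 180.663 = 21 a, giving a = 1.5961 m/s².

1.6 m/s²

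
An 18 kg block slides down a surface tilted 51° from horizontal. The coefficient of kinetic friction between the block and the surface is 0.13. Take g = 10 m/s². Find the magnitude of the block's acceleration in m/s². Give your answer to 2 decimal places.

Resolving the weight along the incline: the component pulling the block down the slope is mg sin 51° = 18 × 10 × 0.7771 = 139.878 N, and the normal force is N = mg cos 51° = 18 × 10 × 0.6293 = 113.274 N.
Kinetic friction acts up the slope with magnitude f = μN = 0.13 × 113.274 = 14.726 N.
Net force along the incline is 139.878 − 14.726 = 125.152 N, so a = 125.152 / 18 = 6.9529 m/s².

6.95 m/s²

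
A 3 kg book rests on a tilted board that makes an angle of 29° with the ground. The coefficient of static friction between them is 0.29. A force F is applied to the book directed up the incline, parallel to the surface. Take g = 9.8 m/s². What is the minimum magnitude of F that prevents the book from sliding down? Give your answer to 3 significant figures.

6.80 N

The normal force is N = mg cos 29° = 25.714 N. With F at its minimum the book is on the verge of sliding down, so static friction is at its maximum μ_s N = 0.29 × 25.714 = 7.457 N and acts up the slope.
Equilibrium along the incline: F + μ_s N = mg sin 29°, so F = 14.253 − 7.457 = 6.796 N.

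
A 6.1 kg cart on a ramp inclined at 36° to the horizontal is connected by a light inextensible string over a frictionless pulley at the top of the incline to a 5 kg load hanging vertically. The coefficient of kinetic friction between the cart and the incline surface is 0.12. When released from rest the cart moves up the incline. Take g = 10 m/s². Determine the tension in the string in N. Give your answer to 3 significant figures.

46.3 N

For the cart on the incline: the weight component along the slope is m₁g sin 36° = 6.1 × 10 × 0.5878 = 35.856 N and the normal force is N = m₁g cos 36° = 49.350 N.
Kinetic friction opposes the cart's motion up the incline: f = μN = 0.12 × 49.350 = 5.922 N acting down the slope.
Newton's second law for the cart (up-slope positive): T − 35.856 − 5.922 = 6.1 a. For the hanging load (downward positive): 5 × 10 − T = 5 a.
Adding the two equations eliminates T: 8.222 = 11.1 a, so a = 0.7407 m/s².
Then from the hanging load's equation, T = 5 × (10 − 0.7407) = 46.296 N.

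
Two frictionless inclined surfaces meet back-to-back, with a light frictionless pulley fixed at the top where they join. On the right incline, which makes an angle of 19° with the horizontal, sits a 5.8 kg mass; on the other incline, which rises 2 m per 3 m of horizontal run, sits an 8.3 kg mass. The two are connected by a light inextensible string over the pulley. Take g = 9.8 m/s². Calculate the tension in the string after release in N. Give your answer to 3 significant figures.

29.5 N

Resolve each weight along its own incline: the 5.8 kg mass has component 5.8 × 9.8 × sin 19° = 18.505 N down its slope, and the 8.3 kg mass has 8.3 × 9.8 × sin 33.69° = 45.119 N down its slope.
The 8.3 kg side's 45.119 N exceeds the other side's 18.505 N, so that mass slides down and the 5.8 kg mass slides up. Taking that direction as positive, Newton's second law for the whole system gives 45.119 − 18.505 = (5.8 + 8.3) a, so a = 26.614 / 14.1 = 1.8875 m/s².
For the 5.8 kg mass (up-slope positive): T − 18.505 = 5.8 × 1.8875, so T = 29.453 N.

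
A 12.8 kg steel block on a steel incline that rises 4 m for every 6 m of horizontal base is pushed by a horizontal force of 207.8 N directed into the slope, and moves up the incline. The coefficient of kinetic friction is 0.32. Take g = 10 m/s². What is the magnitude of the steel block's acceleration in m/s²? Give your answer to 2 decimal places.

2.42 m/s²

The horizontal push has components F cos 33.69° = 207.8 × 0.8321 = 172.910 N up the incline and F sin 33.69° = 207.8 × 0.5547 = 115.267 N pressing into the surface.
The normal force is therefore N = mg cos 33.69° + F sin 33.69° = 106.509 + 115.267 = 221.776 N, and kinetic friction down the slope is μN = 0.32 × 221.776 = 70.968 N.
Along the incline: F cos 33.69° − mg sin 33.69° − μN = ma, so 172.910 − 71.002 − 70.968 = 12.8 a, giving a = 2.4172 m/s².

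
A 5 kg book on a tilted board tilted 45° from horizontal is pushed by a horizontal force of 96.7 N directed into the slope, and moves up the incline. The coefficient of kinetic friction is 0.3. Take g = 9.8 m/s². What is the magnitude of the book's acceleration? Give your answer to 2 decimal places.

The horizontal push has components F cos 45° = 96.7 × 0.7071 = 68.377 N up the incline and F sin 45° = 96.7 × 0.7071 = 68.377 N pressing into the surface.
The normal force is therefore N = mg cos 45° + F sin 45° = 34.648 + 68.377 = 103.025 N, and kinetic friction down the slope is μN = 0.3 × 103.025 = 30.907 N.
Along the incline: F cos 45° − mg sin 45° − μN = ma, so 68.377 − 34.648 − 30.907 = 5 a, giving a = 0.5644 m/s².

0.56 m/s²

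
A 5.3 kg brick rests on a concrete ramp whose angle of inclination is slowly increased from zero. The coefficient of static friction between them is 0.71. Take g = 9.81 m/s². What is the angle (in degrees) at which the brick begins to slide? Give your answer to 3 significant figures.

35.4°

At the threshold of sliding, static friction is at its maximum μ_s N and exactly balances the weight component along the incline: mg sin θ = μ_s mg cos θ.
Hence tan θ = μ_s = 0.71, so θ = arctan(0.71) = 35.3748°.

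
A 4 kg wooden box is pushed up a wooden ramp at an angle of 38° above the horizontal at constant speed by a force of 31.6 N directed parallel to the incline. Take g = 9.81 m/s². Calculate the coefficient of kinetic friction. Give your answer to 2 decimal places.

0.24

At constant speed ΣF = 0 along the incline. The applied 31.6 N acts up the slope; the weight component mg sin 38° = 24.159 N and kinetic friction μN both act down the slope.
So 31.6 = 24.159 + μ × 30.922, giving μ = (31.6 − 24.159) / 30.922 = 0.2406.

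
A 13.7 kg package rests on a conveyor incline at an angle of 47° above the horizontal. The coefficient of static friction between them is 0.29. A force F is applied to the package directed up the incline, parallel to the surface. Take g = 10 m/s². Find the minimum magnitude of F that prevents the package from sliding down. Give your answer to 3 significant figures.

The normal force is N = mg cos 47° = 93.434 N. With F at its minimum the package is on the verge of sliding down, so static friction is at its maximum μ_s N = 0.29 × 93.434 = 27.096 N and acts up the slope.
Equilibrium along the incline: F + μ_s N = mg sin 47°, so F = 100.195 − 27.096 = 73.099 N.

73.1 N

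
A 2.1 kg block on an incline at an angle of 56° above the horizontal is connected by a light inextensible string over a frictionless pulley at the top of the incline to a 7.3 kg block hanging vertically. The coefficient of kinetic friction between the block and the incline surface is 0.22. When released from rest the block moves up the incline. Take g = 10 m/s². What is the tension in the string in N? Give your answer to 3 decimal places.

For the block on the incline: the weight component along the slope is m₁g sin 56° = 2.1 × 10 × 0.8290 = 17.409 N and the normal force is N = m₁g cos 56° = 11.743 N.
Kinetic friction opposes the block's motion up the incline: f = μN = 0.22 × 11.743 = 2.583 N acting down the slope.
Newton's second law for the block (up-slope positive): T − 17.409 − 2.583 = 2.1 a. For the hanging block (downward positive): 7.3 × 10 − T = 7.3 a.
Adding the two equations eliminates T: 53.008 = 9.4 a, so a = 5.6391 m/s².
Then from the hanging block's equation, T = 7.3 × (10 − 5.6391) = 31.835 N.

31.835 N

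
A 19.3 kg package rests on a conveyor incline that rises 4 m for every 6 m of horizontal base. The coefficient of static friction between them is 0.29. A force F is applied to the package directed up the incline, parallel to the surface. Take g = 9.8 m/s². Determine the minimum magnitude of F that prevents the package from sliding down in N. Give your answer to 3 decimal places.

The normal force is N = mg cos 33.69° = 157.374 N. With F at its minimum the package is on the verge of sliding down, so static friction is at its maximum μ_s N = 0.29 × 157.374 = 45.638 N and acts up the slope.
Equilibrium along the incline: F + μ_s N = mg sin 33.69°, so F = 104.916 − 45.638 = 59.278 N.

59.278 N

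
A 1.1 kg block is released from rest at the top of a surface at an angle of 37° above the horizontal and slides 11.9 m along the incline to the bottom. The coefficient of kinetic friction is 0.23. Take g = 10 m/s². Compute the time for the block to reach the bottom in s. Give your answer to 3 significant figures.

2.39 s

The weight component along the incline is mg sin 37° = 6.620 N and the normal force is N = mg cos 37° = 8.785 N.
Friction up the slope is f = μN = 0.23 × 8.785 = 2.021 N, so the net downslope force is 6.620 − 2.021 = 4.599 N and a = 4.599 / 1.1 = 4.1809 m/s².
Starting from rest, L = ½at², so t = √(2L/a) = √(2 × 11.9 / 4.1809) = 2.3859 s.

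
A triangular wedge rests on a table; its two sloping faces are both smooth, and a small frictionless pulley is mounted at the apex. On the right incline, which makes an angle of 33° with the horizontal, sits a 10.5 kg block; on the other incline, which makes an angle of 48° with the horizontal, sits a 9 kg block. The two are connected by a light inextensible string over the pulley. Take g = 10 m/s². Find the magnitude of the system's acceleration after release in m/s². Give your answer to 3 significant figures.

0.497 m/s²

Resolve each weight along its own incline: the 10.5 kg mass has component 10.5 × 10 × sin 33° = 57.187 N down its slope, and the 9 kg mass has 9 × 10 × sin 48° = 66.883 N down its slope.
The 9 kg side's 66.883 N exceeds the other side's 57.187 N, so that mass slides down and the 10.5 kg mass slides up. Taking that direction as positive, Newton's second law for the whole system gives 66.883 − 57.187 = (10.5 + 9) a, so a = 9.696 / 19.5 = 0.4972 m/s².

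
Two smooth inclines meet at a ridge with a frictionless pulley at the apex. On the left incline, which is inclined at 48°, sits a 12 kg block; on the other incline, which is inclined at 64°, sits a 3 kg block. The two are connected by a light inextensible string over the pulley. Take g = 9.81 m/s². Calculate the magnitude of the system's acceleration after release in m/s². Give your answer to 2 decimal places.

4.07 m/s²

Resolve each weight along its own incline: the 12 kg mass has component 12 × 9.81 × sin 48° = 87.483 N down its slope, and the 3 kg mass has 3 × 9.81 × sin 64° = 26.452 N down its slope.
The 12 kg side's 87.483 N exceeds the other side's 26.452 N, so that mass slides down and the 3 kg mass slides up. Taking that direction as positive, Newton's second law for the whole system gives 87.483 − 26.452 = (12 + 3) a, so a = 61.031 / 15 = 4.0687 m/s².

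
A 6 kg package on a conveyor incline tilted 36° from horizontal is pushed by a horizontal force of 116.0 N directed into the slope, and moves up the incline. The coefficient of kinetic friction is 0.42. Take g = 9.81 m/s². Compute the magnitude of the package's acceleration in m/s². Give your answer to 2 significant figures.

The horizontal push has components F cos 36° = 116.0 × 0.8090 = 93.844 N up the incline and F sin 36° = 116.0 × 0.5878 = 68.185 N pressing into the surface.
The normal force is therefore N = mg cos 36° + F sin 36° = 47.618 + 68.185 = 115.803 N, and kinetic friction down the slope is μN = 0.42 × 115.803 = 48.637 N.
Along the incline: F cos 36° − mg sin 36° − μN = ma, so 93.844 − 34.598 − 48.637 = 6 a, giving a = 1.7682 m/s².

1.8 m/s²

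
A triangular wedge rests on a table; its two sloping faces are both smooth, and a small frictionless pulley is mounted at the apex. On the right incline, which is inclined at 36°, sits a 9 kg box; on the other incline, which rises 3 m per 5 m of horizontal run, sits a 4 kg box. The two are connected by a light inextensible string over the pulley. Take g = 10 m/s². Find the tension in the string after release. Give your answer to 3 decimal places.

30.525 N

Resolve each weight along its own incline: the 9 kg mass has component 9 × 10 × sin 36° = 52.901 N down its slope, and the 4 kg mass has 4 × 10 × sin 30.96° = 20.580 N down its slope.
The 9 kg side's 52.901 N exceeds the other side's 20.580 N, so that mass slides down and the 4 kg mass slides up. Taking that direction as positive, Newton's second law for the whole system gives 52.901 − 20.580 = (9 + 4) a, so a = 32.321 / 13 = 2.4862 m/s².
For the 4 kg mass (up-slope positive): T − 20.580 = 4 × 2.4862, so T = 30.525 N.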